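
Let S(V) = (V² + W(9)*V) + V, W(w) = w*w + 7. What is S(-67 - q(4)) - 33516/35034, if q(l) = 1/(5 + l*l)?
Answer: -3792488258/2574999 ≈ -1472.8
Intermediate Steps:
W(w) = 7 + w² (W(w) = w² + 7 = 7 + w²)
q(l) = 1/(5 + l²)
S(V) = V² + 89*V (S(V) = (V² + (7 + 9²)*V) + V = (V² + (7 + 81)*V) + V = (V² + 88*V) + V = V² + 89*V)
S(-67 - q(4)) - 33516/35034 = (-67 - 1/(5 + 4²))*(89 + (-67 - 1/(5 + 4²))) - 33516/35034 = (-67 - 1/(5 + 16))*(89 + (-67 - 1/(5 + 16))) - 33516*1/35034 = (-67 - 1/21)*(89 + (-67 - 1/21)) - 5586/5839 = -1408*(89 - 1408/21)/21 - 5586/5839 = -1408/21*461/21 - 5586/5839 = -649088/441 - 5586/5839 = -3792488258/2574999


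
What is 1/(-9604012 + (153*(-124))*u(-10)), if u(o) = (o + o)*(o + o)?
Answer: -1/17192812 ≈ -5.8164e-8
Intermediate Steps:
u(o) = 4*o² (u(o) = (2*o)*(2*o) = 4*o²)
1/(-9604012 + (153*(-124))*u(-10)) = 1/(-9604012 + (153*(-124))*(4*(-10)²)) = 1/(-9604012 - 75888*100) = 1/(-9604012 - 18972*400) = 1/(-9604012 - 7588800) = 1/(-17192812) = -1/17192812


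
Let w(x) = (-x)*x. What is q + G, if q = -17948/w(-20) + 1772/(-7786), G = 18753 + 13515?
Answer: 12579311691/389300 ≈ 32313.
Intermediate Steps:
G = 32268
w(x) = -x**2
q = 17379291/389300 (q = -17948/((-1*(-20)**2)) + 1772/(-7786) = -17948/((-1*400)) + 1772*(-1/7786) = -17948/(-400) - 886/3893 = -17948*(-1/400) - 886/3893 = 4487/100 - 886/3893 = 17379291/389300 ≈ 44.642)
q + G = 17379291/389300 + 32268 = 12579311691/389300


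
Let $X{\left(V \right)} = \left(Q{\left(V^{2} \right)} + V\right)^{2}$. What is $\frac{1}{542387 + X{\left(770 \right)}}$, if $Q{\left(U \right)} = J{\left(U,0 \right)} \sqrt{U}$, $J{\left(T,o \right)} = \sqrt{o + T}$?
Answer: $\frac{1}{352444611287} \approx 2.8373 \cdot 10^{-12}$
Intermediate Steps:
$J{\left(T,o \right)} = \sqrt{T + o}$
$Q{\left(U \right)} = U$ ($Q{\left(U \right)} = \sqrt{U + 0} \sqrt{U} = \sqrt{U} \sqrt{U} = U$)
$X{\left(V \right)} = \left(V + V^{2}\right)^{2}$ ($X{\left(V \right)} = \left(V^{2} + V\right)^{2} = \left(V + V^{2}\right)^{2}$)
$\frac{1}{542387 + X{\left(770 \right)}} = \frac{1}{542387 + 770^{2} \left(1 + 770\right)^{2}} = \frac{1}{542387 + 592900 \cdot 771^{2}} = \frac{1}{542387 + 592900 \cdot 594441} = \frac{1}{542387 + 352444068900} = \frac{1}{352444611287}$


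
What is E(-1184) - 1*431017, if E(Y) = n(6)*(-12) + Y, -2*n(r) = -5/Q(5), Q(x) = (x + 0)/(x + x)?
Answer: -432261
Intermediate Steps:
Q(x) = 1/2 (Q(x) = x/((2*x)) = x*(1/(2*x)) = 1/2)
n(r) = 5 (n(r) = -(-5)/(2*1/2) = -(-5)*2/2 = -1/2*(-10) = 5)
E(Y) = -60 + Y (E(Y) = 5*(-12) + Y = -60 + Y)
E(-1184) - 1*431017 = (-60 - 1184) - 1*431017 = -1244 - 431017 = -432261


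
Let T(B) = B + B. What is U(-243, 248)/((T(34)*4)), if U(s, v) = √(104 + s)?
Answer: I*√139/272 ≈ 0.043345*I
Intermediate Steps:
T(B) = 2*B
U(-243, 248)/((T(34)*4)) = √(104 - 243)/(((2*34)*4)) = √(-139)/((68*4)) = (I*√139)/272 = (I*√139)*(1/272) = I*√139/272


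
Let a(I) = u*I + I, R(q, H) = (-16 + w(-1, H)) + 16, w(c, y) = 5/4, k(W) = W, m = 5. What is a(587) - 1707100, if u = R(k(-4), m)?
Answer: -6823117/4 ≈ -1.7058e+6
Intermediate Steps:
w(c, y) = 5/4 (w(c, y) = 5*(¼) = 5/4)
R(q, H) = 5/4 (R(q, H) = (-16 + 5/4) + 16 = -59/4 + 16 = 5/4)
u = 5/4 ≈ 1.2500
a(I) = 9*I/4 (a(I) = 5*I/4 + I = 9*I/4)
a(587) - 1707100 = (9/4)*587 - 1707100 = 5283/4 - 1707100 = -6823117/4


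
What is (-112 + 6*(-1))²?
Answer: 13924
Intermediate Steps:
(-112 + 6*(-1))² = (-112 - 6)² = (-118)² = 13924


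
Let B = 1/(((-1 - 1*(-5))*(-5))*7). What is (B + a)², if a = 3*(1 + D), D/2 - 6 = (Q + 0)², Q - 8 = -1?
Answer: 2173331161/19600 ≈ 1.1088e+5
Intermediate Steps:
Q = 7 (Q = 8 - 1 = 7)
D = 110 (D = 12 + 2*(7 + 0)² = 12 + 2*7² = 12 + 2*49 = 12 + 98 = 110)
a = 333 (a = 3*(1 + 110) = 3*111 = 333)
B = -1/140 (B = 1/(((-1 + 5)*(-5))*7) = 1/((4*(-5))*7) = 1/(-20*7) = 1/(-140) = -1/140 ≈ -0.0071429)
(B + a)² = (-1/140 + 333)² = (46619/140)² = 2173331161/19600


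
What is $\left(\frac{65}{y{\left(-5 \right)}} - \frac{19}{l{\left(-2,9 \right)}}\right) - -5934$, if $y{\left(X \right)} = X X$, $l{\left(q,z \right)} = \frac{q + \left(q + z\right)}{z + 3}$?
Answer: $5891$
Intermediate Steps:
$l{\left(q,z \right)} = \frac{z + 2 q}{3 + z}$
$y{\left(X \right)} = X^{2}$
$\left(\frac{65}{y{\left(-5 \right)}} - \frac{19}{l{\left(-2,9 \right)}}\right) - -5934 = \left(\frac{65}{\left(-5\right)^{2}} - \frac{19}{\frac{1}{3 + 9} \left(9 + 2 \left(-2\right)\right)}\right) - -5934 = \left(\frac{65}{25} - \frac{19}{\frac{1}{12} \left(9 - 4\right)}\right) + 5934 = \left(65 \cdot \frac{1}{25} - \frac{19}{\frac{1}{12} \cdot 5}\right) + 5934 = \left(\frac{13}{5} - \frac{19}{\frac{5}{12}}\right) + 5934 = \left(\frac{13}{5} - \frac{228}{5}\right) + 5934 = -43 + 5934 = 5891$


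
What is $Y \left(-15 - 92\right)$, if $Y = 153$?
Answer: $-16371$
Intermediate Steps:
$Y \left(-15 - 92\right) = 153 \left(-15 - 92\right) = 153 \left(-107\right) = -16371$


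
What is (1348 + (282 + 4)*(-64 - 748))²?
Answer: 53307421456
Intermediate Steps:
(1348 + (282 + 4)*(-64 - 748))² = (1348 + 286*(-812))² = (1348 - 232232)² = (-230884)² = 53307421456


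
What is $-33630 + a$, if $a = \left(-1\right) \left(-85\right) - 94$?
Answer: $-33639$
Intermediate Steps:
$a = -9$ ($a = 85 - 94 = -9$)
$-33630 + a = -33630 - 9 = -33639$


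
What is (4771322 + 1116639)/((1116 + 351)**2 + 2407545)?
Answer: 5887961/4559634 ≈ 1.2913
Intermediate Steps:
(4771322 + 1116639)/((1116 + 351)**2 + 2407545) = 5887961/(1467**2 + 2407545) = 5887961/(2152089 + 2407545) = 5887961/4559634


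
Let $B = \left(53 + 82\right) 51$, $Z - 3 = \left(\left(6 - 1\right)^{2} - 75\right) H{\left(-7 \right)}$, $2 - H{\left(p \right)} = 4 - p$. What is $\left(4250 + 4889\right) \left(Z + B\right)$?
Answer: $67061982$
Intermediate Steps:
$H{\left(p \right)} = -2 + p$ ($H{\left(p \right)} = 2 - \left(4 - p\right) = 2 + \left(-4 + p\right) = -2 + p$)
$Z = 453$ ($Z = 3 + \left(\left(6 - 1\right)^{2} - 75\right) \left(-2 - 7\right) = 3 + \left(5^{2} - 75\right) \left(-9\right) = 3 + \left(25 - 75\right) \left(-9\right) = 3 - -450 = 3 + 450 = 453$)
$B = 6885$ ($B = 135 \cdot 51 = 6885$)
$\left(4250 + 4889\right) \left(Z + B\right) = \left(4250 + 4889\right) \left(453 + 6885\right) = 9139 \cdot 7338 = 67061982$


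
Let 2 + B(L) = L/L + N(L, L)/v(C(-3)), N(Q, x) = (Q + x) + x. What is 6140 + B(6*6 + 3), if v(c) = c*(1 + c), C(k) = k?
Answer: 12317/2 ≈ 6158.5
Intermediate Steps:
N(Q, x) = Q + 2*x
B(L) = -1 + L/2 (B(L) = -2 + (L/L + (L + 2*L)/((-3*(1 - 3)))) = -2 + (1 + (3*L)/((-3*(-2)))) = -2 + (1 + (3*L)/6) = -2 + (1 + (3*L)*(⅙)) = -2 + (1 + L/2) = -1 + L/2)
6140 + B(6*6 + 3) = 6140 + (-1 + (6*6 + 3)/2) = 6140 + (-1 + (36 + 3)/2) = 6140 + (-1 + (½)*39) = 6140 + (-1 + 39/2) = 6140 + 37/2 = 12317/2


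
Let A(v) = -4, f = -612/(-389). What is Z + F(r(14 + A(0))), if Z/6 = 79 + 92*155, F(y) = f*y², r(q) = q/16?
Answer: 535479441/6224 ≈ 86035.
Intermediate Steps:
f = 612/389 (f = -612*(-1/389) = 612/389 ≈ 1.5733)
r(q) = q/16 (r(q) = q*(1/16) = q/16)
F(y) = 612*y²/389
Z = 86034 (Z = 6*(79 + 92*155) = 6*(79 + 14260) = 6*14339 = 86034)
Z + F(r(14 + A(0))) = 86034 + 612*((14 - 4)/16)²/389 = 86034 + 612*((1/16)*10)²/389 = 86034 + 612*(5/8)²/389 = 86034 + (612/389)*(25/64) = 86034 + 3825/6224 = 535479441/6224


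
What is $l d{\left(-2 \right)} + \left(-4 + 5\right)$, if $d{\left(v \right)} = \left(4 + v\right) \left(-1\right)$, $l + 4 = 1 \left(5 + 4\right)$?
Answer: $-9$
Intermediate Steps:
$l = 5$ ($l = -4 + 1 \left(5 + 4\right) = -4 + 1 \cdot 9 = -4 + 9 = 5$)
$d{\left(v \right)} = -4 - v$
$l d{\left(-2 \right)} + \left(-4 + 5\right) = 5 \left(-4 - -2\right) + \left(-4 + 5\right) = 5 \left(-4 + 2\right) + 1 = 5 \left(-2\right) + 1 = -10 + 1 = -9$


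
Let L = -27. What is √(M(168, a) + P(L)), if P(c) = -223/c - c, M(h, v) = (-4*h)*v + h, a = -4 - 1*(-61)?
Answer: 4*I*√192885/9 ≈ 195.19*I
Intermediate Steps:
a = 57 (a = -4 + 61 = 57)
M(h, v) = h - 4*h*v (M(h, v) = -4*h*v + h = h - 4*h*v)
P(c) = -c - 223/c
√(M(168, a) + P(L)) = √(168*(1 - 4*57) + (-1*(-27) - 223/(-27))) = √(168*(1 - 228) + (27 - 223*(-1/27))) = √(168*(-227) + (27 + 223/27)) = √(-38136 + 952/27) = √(-1028720/27) = 4*I*√192885/9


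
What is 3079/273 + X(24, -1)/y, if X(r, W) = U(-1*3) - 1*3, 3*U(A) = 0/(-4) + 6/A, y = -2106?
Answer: 38375/3402 ≈ 11.280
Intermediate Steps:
U(A) = 2/A (U(A) = (0/(-4) + 6/A)/3 = (0*(-¼) + 6/A)/3 = (0 + 6/A)/3 = (6/A)/3 = 2/A)
X(r, W) = -11/3 (X(r, W) = 2/((-1*3)) - 1*3 = 2/(-3) - 3 = 2*(-⅓) - 3 = -⅔ - 3 = -11/3)
3079/273 + X(24, -1)/y = 3079/273 - 11/3/(-2106) = 3079*(1/273) - 11/3*(-1/2106) = 3079/273 + 11/6318 = 38375/3402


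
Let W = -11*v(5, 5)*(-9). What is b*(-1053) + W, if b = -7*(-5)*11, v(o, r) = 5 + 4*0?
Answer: -404910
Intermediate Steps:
v(o, r) = 5 (v(o, r) = 5 + 0 = 5)
W = 495 (W = -11*5*(-9) = -55*(-9) = 495)
b = 385 (b = 35*11 = 385)
b*(-1053) + W = 385*(-1053) + 495 = -405405 + 495 = -404910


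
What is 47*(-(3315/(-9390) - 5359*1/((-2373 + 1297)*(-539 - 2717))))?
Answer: 18274034985/1096581728 ≈ 16.665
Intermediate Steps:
47*(-(3315/(-9390) - 5359*1/((-2373 + 1297)*(-539 - 2717)))) = 47*(-(3315*(-1/9390) - 5359/((-1076*(-3256))))) = 47*(-(-221/626 - 5359/3503456)) = 47*(-1*(-388809255/1096581728)) = 47*(388809255/1096581728) = 18274034985/1096581728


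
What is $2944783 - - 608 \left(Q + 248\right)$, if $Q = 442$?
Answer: $3364303$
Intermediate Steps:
$2944783 - - 608 \left(Q + 248\right) = 2944783 - - 608 \left(442 + 248\right) = 2944783 - \left(-608\right) 690 = 2944783 - -419520 = 2944783 + 419520 = 3364303$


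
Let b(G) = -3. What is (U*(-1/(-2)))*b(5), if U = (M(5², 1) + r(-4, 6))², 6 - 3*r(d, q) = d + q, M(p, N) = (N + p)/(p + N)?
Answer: -49/6 ≈ -8.1667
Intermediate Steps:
M(p, N) = 1 (M(p, N) = (N + p)/(N + p) = 1)
r(d, q) = 2 - d/3 - q/3 (r(d, q) = 2 - (d + q)/3 = 2 + (-d/3 - q/3) = 2 - d/3 - q/3)
U = 49/9 (U = (1 + (2 - ⅓*(-4) - ⅓*6))² = (1 + (2 + 4/3 - 2))² = (1 + 4/3)² = (7/3)² = 49/9 ≈ 5.4444)
(U*(-1/(-2)))*b(5) = (49*(-1/(-2))/9)*(-3) = (49*(-1*(-½))/9)*(-3) = ((49/9)*(½))*(-3) = (49/18)*(-3) = -49/6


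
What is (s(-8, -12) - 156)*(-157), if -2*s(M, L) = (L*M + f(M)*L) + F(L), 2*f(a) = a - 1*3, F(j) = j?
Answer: 36267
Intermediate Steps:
f(a) = -3/2 + a/2 (f(a) = (a - 1*3)/2 = (a - 3)/2 = (-3 + a)/2 = -3/2 + a/2)
s(M, L) = -L/2 - L*M/2 - L*(-3/2 + M/2)/2 (s(M, L) = -((L*M + (-3/2 + M/2)*L) + L)/2 = -((L*M + L*(-3/2 + M/2)) + L)/2 = -(L + L*M + L*(-3/2 + M/2))/2 = -L/2 - L*M/2 - L*(-3/2 + M/2)/2)
(s(-8, -12) - 156)*(-157) = ((1/4)*(-12)*(1 - 3*(-8)) - 156)*(-157) = ((1/4)*(-12)*(1 + 24) - 156)*(-157) = ((1/4)*(-12)*25 - 156)*(-157) = (-75 - 156)*(-157) = -231*(-157) = 36267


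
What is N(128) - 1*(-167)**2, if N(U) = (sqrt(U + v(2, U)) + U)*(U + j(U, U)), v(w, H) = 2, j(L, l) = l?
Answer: 4879 + 256*sqrt(130) ≈ 7797.9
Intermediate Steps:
N(U) = 2*U*(U + sqrt(2 + U)) (N(U) = (sqrt(U + 2) + U)*(U + U) = (sqrt(2 + U) + U)*(2*U) = (U + sqrt(2 + U))*(2*U) = 2*U*(U + sqrt(2 + U)))
N(128) - 1*(-167)**2 = 2*128*(128 + sqrt(2 + 128)) - 1*(-167)**2 = 2*128*(128 + sqrt(130)) - 1*27889 = (32768 + 256*sqrt(130)) - 27889 = 4879 + 256*sqrt(130)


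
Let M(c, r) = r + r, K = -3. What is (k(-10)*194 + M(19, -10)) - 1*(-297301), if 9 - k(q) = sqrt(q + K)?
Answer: 299027 - 194*I*sqrt(13) ≈ 2.9903e+5 - 699.48*I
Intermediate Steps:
k(q) = 9 - sqrt(-3 + q) (k(q) = 9 - sqrt(q - 3) = 9 - sqrt(-3 + q))
M(c, r) = 2*r
(k(-10)*194 + M(19, -10)) - 1*(-297301) = ((9 - sqrt(-3 - 10))*194 + 2*(-10)) - 1*(-297301) = ((9 - sqrt(-13))*194 - 20) + 297301 = ((9 - I*sqrt(13))*194 - 20) + 297301 = ((1746 - 194*I*sqrt(13)) - 20) + 297301 = (1726 - 194*I*sqrt(13)) + 297301 = 299027 - 194*I*sqrt(13)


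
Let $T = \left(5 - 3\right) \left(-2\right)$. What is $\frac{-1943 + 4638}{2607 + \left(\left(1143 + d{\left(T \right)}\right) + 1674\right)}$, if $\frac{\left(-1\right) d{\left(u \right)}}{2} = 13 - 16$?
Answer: $\frac{539}{1086} \approx 0.49632$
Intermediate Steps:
$T = -4$ ($T = 2 \left(-2\right) = -4$)
$d{\left(u \right)} = 6$ ($d{\left(u \right)} = - 2 \left(13 - 16\right) = \left(-2\right) \left(-3\right) = 6$)
$\frac{-1943 + 4638}{2607 + \left(\left(1143 + d{\left(T \right)}\right) + 1674\right)} = \frac{-1943 + 4638}{2607 + \left(\left(1143 + 6\right) + 1674\right)} = \frac{2695}{2607 + \left(1149 + 1674\right)} = \frac{2695}{2607 + 2823} = \frac{2695}{5430} = 2695 \cdot \frac{1}{5430} = \frac{539}{1086}$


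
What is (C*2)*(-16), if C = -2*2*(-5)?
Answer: -640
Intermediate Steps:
C = 20 (C = -4*(-5) = 20)
(C*2)*(-16) = (20*2)*(-16) = 40*(-16) = -640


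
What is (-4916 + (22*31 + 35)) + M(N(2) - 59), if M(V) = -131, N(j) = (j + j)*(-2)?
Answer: -4330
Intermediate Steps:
N(j) = -4*j (N(j) = (2*j)*(-2) = -4*j)
(-4916 + (22*31 + 35)) + M(N(2) - 59) = (-4916 + (22*31 + 35)) - 131 = (-4916 + (682 + 35)) - 131 = (-4916 + 717) - 131 = -4199 - 131 = -4330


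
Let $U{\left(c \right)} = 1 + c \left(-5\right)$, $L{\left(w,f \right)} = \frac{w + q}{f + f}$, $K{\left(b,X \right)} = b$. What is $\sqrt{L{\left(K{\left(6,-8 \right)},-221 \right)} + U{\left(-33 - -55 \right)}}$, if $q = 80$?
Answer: $\frac{2 i \sqrt{1333293}}{221} \approx 10.45 i$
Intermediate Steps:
$L{\left(w,f \right)} = \frac{80 + w}{2 f}$ ($L{\left(w,f \right)} = \frac{w + 80}{f + f} = \frac{80 + w}{2 f}$)
$U{\left(c \right)} = 1 - 5 c$
$\sqrt{L{\left(K{\left(6,-8 \right)},-221 \right)} + U{\left(-33 - -55 \right)}} = \sqrt{\frac{80 + 6}{2 \left(-221\right)} + \left(1 - 5 \left(-33 - -55\right)\right)} = \sqrt{\frac{1}{2} \left(- \frac{1}{221}\right) 86 + \left(1 - 5 \left(-33 + 55\right)\right)} = \sqrt{- \frac{43}{221} + \left(1 - 110\right)} = \sqrt{- \frac{43}{221} - 109} = \sqrt{- \frac{24132}{221}} = \frac{2 i \sqrt{1333293}}{221}$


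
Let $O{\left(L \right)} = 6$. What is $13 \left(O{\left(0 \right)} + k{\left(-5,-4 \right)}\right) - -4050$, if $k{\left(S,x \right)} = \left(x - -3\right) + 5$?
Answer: $4180$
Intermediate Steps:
$k{\left(S,x \right)} = 8 + x$ ($k{\left(S,x \right)} = \left(x + 3\right) + 5 = \left(3 + x\right) + 5 = 8 + x$)
$13 \left(O{\left(0 \right)} + k{\left(-5,-4 \right)}\right) - -4050 = 13 \left(6 + \left(8 - 4\right)\right) - -4050 = 13 \left(6 + 4\right) + 4050 = 13 \cdot 10 + 4050 = 130 + 4050 = 4180$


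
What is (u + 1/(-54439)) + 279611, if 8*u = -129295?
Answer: 114735255319/435512 ≈ 2.6345e+5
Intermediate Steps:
u = -129295/8 (u = (1/8)*(-129295) = -129295/8 ≈ -16162.)
(u + 1/(-54439)) + 279611 = (-129295/8 + 1/(-54439)) + 279611 = (-129295/8 - 1/54439) + 279611 = -7038690513/435512 + 279611 = 114735255319/435512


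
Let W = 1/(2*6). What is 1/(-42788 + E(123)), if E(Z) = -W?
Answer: -12/513457 ≈ -2.3371e-5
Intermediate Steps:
W = 1/12 ≈ 0.083333
E(Z) = -1/12 (E(Z) = -1*1/12 = -1/12)
1/(-42788 + E(123)) = 1/(-42788 - 1/12) = 1/(-513457/12) = -12/513457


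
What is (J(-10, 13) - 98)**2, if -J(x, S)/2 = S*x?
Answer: 26244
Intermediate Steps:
J(x, S) = -2*S*x
(J(-10, 13) - 98)**2 = (-2*13*(-10) - 98)**2 = (260 - 98)**2 = 162**2 = 26244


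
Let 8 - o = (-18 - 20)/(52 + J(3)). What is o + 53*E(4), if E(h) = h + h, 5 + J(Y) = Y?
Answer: 10819/25 ≈ 432.76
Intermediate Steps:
J(Y) = -5 + Y
E(h) = 2*h
o = 219/25 (o = 8 - (-18 - 20)/(52 + (-5 + 3)) = 8 - (-38)/(52 - 2) = 8 - (-38)/50 = 8 - 1*(-19/25) = 8 + 19/25 = 219/25 ≈ 8.7600)
o + 53*E(4) = 219/25 + 53*(2*4) = 219/25 + 53*8 = 219/25 + 424 = 10819/25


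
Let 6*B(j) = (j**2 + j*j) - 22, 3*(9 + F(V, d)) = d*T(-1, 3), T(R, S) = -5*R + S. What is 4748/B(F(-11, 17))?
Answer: 64098/5891 ≈ 10.881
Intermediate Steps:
T(R, S) = S - 5*R
F(V, d) = -9 + 8*d/3 (F(V, d) = -9 + (d*(3 - 5*(-1)))/3 = -9 + (d*(3 + 5))/3 = -9 + (d*8)/3 = -9 + (8*d)/3 = -9 + 8*d/3)
B(j) = -11/3 + j**2/3 (B(j) = ((j**2 + j*j) - 22)/6 = ((j**2 + j**2) - 22)/6 = (2*j**2 - 22)/6 = (-22 + 2*j**2)/6 = -11/3 + j**2/3)
4748/B(F(-11, 17)) = 4748/(-11/3 + (-9 + (8/3)*17)**2/3) = 4748/(-11/3 + (-9 + 136/3)**2/3) = 4748/(-11/3 + (109/3)**2/3) = 4748/(-11/3 + (1/3)*(11881/9)) = 4748/(-11/3 + 11881/27) = 4748/(11782/27) = 4748*(27/11782) = 64098/5891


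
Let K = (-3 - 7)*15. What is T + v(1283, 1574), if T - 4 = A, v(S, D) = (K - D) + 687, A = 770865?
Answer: 769832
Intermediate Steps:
K = -150 (K = -10*15 = -150)
v(S, D) = 537 - D (v(S, D) = (-150 - D) + 687 = 537 - D)
T = 770869 (T = 4 + 770865 = 770869)
T + v(1283, 1574) = 770869 + (537 - 1*1574) = 770869 + (537 - 1574) = 770869 - 1037 = 769832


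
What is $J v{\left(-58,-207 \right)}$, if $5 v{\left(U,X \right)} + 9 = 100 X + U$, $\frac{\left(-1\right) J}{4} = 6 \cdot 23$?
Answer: $\frac{11463384}{5} \approx 2.2927 \cdot 10^{6}$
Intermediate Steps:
$J = -552$ ($J = - 4 \cdot 6 \cdot 23 = \left(-4\right) 138 = -552$)
$v{\left(U,X \right)} = - \frac{9}{5} + 20 X + \frac{U}{5}$ ($v{\left(U,X \right)} = - \frac{9}{5} + \frac{100 X + U}{5} = - \frac{9}{5} + \frac{U + 100 X}{5} = - \frac{9}{5} + \left(20 X + \frac{U}{5}\right) = - \frac{9}{5} + 20 X + \frac{U}{5}$)
$J v{\left(-58,-207 \right)} = - 552 \left(- \frac{9}{5} + 20 \left(-207\right) + \frac{1}{5} \left(-58\right)\right) = - 552 \left(- \frac{9}{5} - 4140 - \frac{58}{5}\right) = \left(-552\right) \left(- \frac{20767}{5}\right) = \frac{11463384}{5}$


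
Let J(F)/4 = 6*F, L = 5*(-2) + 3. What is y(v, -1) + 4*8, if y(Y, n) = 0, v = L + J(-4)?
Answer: 32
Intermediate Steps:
L = -7 (L = -10 + 3 = -7)
J(F) = 24*F (J(F) = 4*(6*F) = 24*F)
v = -103 (v = -7 + 24*(-4) = -7 - 96 = -103)
y(v, -1) + 4*8 = 0 + 4*8 = 0 + 32 = 32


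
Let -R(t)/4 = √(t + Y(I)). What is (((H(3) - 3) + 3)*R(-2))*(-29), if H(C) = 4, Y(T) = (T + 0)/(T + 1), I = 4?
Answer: 464*I*√30/5 ≈ 508.29*I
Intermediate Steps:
Y(T) = T/(1 + T)
R(t) = -4*√(⅘ + t) (R(t) = -4*√(t + 4/(1 + 4)) = -4*√(t + 4/5) = -4*√(t + 4*(⅕)) = -4*√(t + ⅘) = -4*√(⅘ + t))
(((H(3) - 3) + 3)*R(-2))*(-29) = (((4 - 3) + 3)*(-4*√(20 + 25*(-2))/5))*(-29) = ((1 + 3)*(-4*√(20 - 50)/5))*(-29) = (4*(-4*I*√30/5))*(-29) = -16*I*√30/5*(-29) = 464*I*√30/5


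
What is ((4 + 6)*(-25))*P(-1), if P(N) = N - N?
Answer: 0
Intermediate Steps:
P(N) = 0
((4 + 6)*(-25))*P(-1) = ((4 + 6)*(-25))*0 = (10*(-25))*0 = -250*0 = 0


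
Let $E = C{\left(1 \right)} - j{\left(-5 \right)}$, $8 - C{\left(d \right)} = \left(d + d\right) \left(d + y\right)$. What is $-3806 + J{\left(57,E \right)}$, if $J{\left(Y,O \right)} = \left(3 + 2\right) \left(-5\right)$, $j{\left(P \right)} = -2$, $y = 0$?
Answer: $-3831$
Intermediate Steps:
$C{\left(d \right)} = 8 - 2 d^{2}$ ($C{\left(d \right)} = 8 - \left(d + d\right) \left(d + 0\right) = 8 - 2 d d = 8 - 2 d^{2}$)
$E = 8$ ($E = \left(8 - 2 \cdot 1^{2}\right) - -2 = \left(8 - 2\right) + 2 = 6 + 2 = 8$)
$J{\left(Y,O \right)} = -25$ ($J{\left(Y,O \right)} = 5 \left(-5\right) = -25$)
$-3806 + J{\left(57,E \right)} = -3806 - 25 = -3831$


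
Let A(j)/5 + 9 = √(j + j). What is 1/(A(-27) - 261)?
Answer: -17/5277 - 5*I*√6/31662 ≈ -0.0032215 - 0.00038682*I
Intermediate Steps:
A(j) = -45 + 5*√2*√j (A(j) = -45 + 5*√(j + j) = -45 + 5*√(2*j) = -45 + 5*(√2*√j) = -45 + 5*√2*√j)
1/(A(-27) - 261) = 1/((-45 + 5*√2*√(-27)) - 261) = 1/((-45 + 5*√2*(3*I*√3)) - 261) = 1/((-45 + 15*I*√6) - 261) = 1/(-306 + 15*I*√6)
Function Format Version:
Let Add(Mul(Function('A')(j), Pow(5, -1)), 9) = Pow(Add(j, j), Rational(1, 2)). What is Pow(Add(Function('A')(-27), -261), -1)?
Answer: Add(Rational(-17, 5277), Mul(Rational(-5, 31662), I, Pow(6, Rational(1, 2)))) ≈ Add(-0.0032215, Mul(-0.00038682, I))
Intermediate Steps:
Function('A')(j) = Add(-45, Mul(5, Pow(2, Rational(1, 2)), Pow(j, Rational(1, 2)))) (Function('A')(j) = Add(-45, Mul(5, Pow(Add(j, j), Rational(1, 2)))) = Add(-45, Mul(5, Pow(Mul(2, j), Rational(1, 2)))) = Add(-45, Mul(5, Mul(Pow(2, Rational(1, 2)), Pow(j, Rational(1, 2))))) = Add(-45, Mul(5, Pow(2, Rational(1, 2)), Pow(j, Rational(1, 2)))))
Pow(Add(Function('A')(-27), -261), -1) = Pow(Add(Add(-45, Mul(5, Pow(2, Rational(1, 2)), Pow(-27, Rational(1, 2)))), -261), -1) = Pow(Add(Add(-45, Mul(5, Pow(2, Rational(1, 2)), Mul(3, I, Pow(3, Rational(1, 2))))), -261), -1) = Pow(Add(Add(-45, Mul(15, I, Pow(6, Rational(1, 2)))), -261), -1) = Pow(Add(-306, Mul(15, I, Pow(6, Rational(1, 2)))), -1)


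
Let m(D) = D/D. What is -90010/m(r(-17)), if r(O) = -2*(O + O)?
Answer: -90010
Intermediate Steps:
r(O) = -4*O
m(D) = 1
-90010/m(r(-17)) = -90010/1 = -90010*1 = -90010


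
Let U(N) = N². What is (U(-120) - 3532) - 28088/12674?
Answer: 68856472/6337 ≈ 10866.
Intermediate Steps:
(U(-120) - 3532) - 28088/12674 = ((-120)² - 3532) - 28088/12674 = (14400 - 3532) - 28088*1/12674 = 10868 - 14044/6337 = 68856472/6337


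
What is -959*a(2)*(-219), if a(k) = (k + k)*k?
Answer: 1680168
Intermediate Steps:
a(k) = 2*k² (a(k) = (2*k)*k = 2*k²)
-959*a(2)*(-219) = -959*2*2²*(-219) = -959*2*4*(-219) = -7672*(-219) = -959*(-1752) = 1680168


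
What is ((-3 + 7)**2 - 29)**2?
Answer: 169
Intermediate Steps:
((-3 + 7)**2 - 29)**2 = (4**2 - 29)**2 = (16 - 29)**2 = (-13)**2 = 169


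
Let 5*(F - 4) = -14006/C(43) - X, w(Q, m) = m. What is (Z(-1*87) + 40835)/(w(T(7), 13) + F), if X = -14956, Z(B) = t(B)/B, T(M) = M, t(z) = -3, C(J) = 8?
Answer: 23684320/1541669 ≈ 15.363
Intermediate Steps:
Z(B) = -3/B
F = 52901/20 (F = 4 + (-14006/8 - 1*(-14956))/5 = 4 + (-14006*⅛ + 14956)/5 = 4 + (-7003/4 + 14956)/5 = 4 + (⅕)*(52821/4) = 4 + 52821/20 = 52901/20 ≈ 2645.1)
(Z(-1*87) + 40835)/(w(T(7), 13) + F) = (-3/((-1*87)) + 40835)/(13 + 52901/20) = (-3/(-87) + 40835)/(53161/20) = (-3*(-1/87) + 40835)*(20/53161) = (1/29 + 40835)*(20/53161) = (1184216/29)*(20/53161) = 23684320/1541669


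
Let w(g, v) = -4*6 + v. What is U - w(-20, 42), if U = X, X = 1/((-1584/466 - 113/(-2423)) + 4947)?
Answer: -50237087789/2790980686 ≈ -18.000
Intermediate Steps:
w(g, v) = -24 + v
X = 564559/2790980686 (X = 1/((-1584*1/466 - 113*(-1/2423)) + 4947) = 1/((-792/233 + 113/2423) + 4947) = 1/(-1892687/564559 + 4947) = 1/(2790980686/564559) = 564559/2790980686 ≈ 0.00020228)
U = 564559/2790980686 ≈ 0.00020228
U - w(-20, 42) = 564559/2790980686 - (-24 + 42) = 564559/2790980686 - 1*18 = 564559/2790980686 - 18 = -50237087789/2790980686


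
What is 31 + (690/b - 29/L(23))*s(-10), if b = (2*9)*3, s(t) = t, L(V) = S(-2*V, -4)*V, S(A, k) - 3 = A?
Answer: -864029/8901 ≈ -97.071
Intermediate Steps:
S(A, k) = 3 + A
L(V) = V*(3 - 2*V) (L(V) = (3 - 2*V)*V = V*(3 - 2*V))
b = 54 (b = 18*3 = 54)
31 + (690/b - 29/L(23))*s(-10) = 31 + (690/54 - 29*1/(23*(3 - 2*23)))*(-10) = 31 + (690*(1/54) - 29*1/(23*(3 - 46)))*(-10) = 31 + (115/9 - 29/(23*(-43)))*(-10) = 31 + (115/9 - 29/(-989))*(-10) = 31 + (115/9 - 29*(-1/989))*(-10) = 31 + (115/9 + 29/989)*(-10) = 31 + (113996/8901)*(-10) = 31 - 1139960/8901 = -864029/8901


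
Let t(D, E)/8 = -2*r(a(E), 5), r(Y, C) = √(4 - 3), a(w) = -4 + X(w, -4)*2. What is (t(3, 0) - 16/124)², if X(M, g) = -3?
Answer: 250000/961 ≈ 260.15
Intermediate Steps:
a(w) = -10 (a(w) = -4 - 3*2 = -4 - 6 = -10)
r(Y, C) = 1 (r(Y, C) = √1 = 1)
t(D, E) = -16 (t(D, E) = 8*(-2*1) = 8*(-2) = -16)
(t(3, 0) - 16/124)² = (-16 - 16/124)² = (-16 - 16*1/124)² = (-16 - 4/31)² = (-500/31)² = 250000/961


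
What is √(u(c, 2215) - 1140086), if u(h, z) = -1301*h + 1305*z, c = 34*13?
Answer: √1175447 ≈ 1084.2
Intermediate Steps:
c = 442
√(u(c, 2215) - 1140086) = √((-1301*442 + 1305*2215) - 1140086) = √((-575042 + 2890575) - 1140086) = √(2315533 - 1140086) = √1175447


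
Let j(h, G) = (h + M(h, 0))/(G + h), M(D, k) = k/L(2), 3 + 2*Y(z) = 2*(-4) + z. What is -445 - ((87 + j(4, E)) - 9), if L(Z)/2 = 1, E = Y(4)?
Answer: -531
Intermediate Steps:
Y(z) = -11/2 + z/2 (Y(z) = -3/2 + (2*(-4) + z)/2 = -3/2 + (-8 + z)/2 = -3/2 + (-4 + z/2) = -11/2 + z/2)
E = -7/2 (E = -11/2 + (½)*4 = -11/2 + 2 = -7/2 ≈ -3.5000)
L(Z) = 2 (L(Z) = 2*1 = 2)
M(D, k) = k/2
j(h, G) = h/(G + h) (j(h, G) = (h + (½)*0)/(G + h) = (h + 0)/(G + h) = h/(G + h))
-445 - ((87 + j(4, E)) - 9) = -445 - ((87 + 4/(-7/2 + 4)) - 9) = -445 - ((87 + 4/(½)) - 9) = -445 - ((87 + 4*2) - 9) = -445 - ((87 + 8) - 9) = -445 - (95 - 9) = -445 - 1*86 = -445 - 86 = -531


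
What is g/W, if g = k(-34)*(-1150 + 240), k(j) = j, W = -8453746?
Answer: -2210/603839 ≈ -0.0036599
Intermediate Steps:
g = 30940 (g = -34*(-1150 + 240) = -34*(-910) = 30940)
g/W = 30940/(-8453746) = 30940*(-1/8453746) = -2210/603839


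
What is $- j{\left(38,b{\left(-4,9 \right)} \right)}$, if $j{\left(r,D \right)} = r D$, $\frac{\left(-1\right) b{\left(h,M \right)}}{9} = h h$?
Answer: $5472$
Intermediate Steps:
$b{\left(h,M \right)} = - 9 h^{2}$ ($b{\left(h,M \right)} = - 9 h h = - 9 h^{2}$)
$j{\left(r,D \right)} = D r$
$- j{\left(38,b{\left(-4,9 \right)} \right)} = - - 9 \left(-4\right)^{2} \cdot 38 = - \left(-9\right) 16 \cdot 38 = - \left(-144\right) 38 = \left(-1\right) \left(-5472\right) = 5472$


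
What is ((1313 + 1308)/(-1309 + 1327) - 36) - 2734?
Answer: -47239/18 ≈ -2624.4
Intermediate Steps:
((1313 + 1308)/(-1309 + 1327) - 36) - 2734 = (2621/18 - 36) - 2734 = 1973/18 - 2734 = -47239/18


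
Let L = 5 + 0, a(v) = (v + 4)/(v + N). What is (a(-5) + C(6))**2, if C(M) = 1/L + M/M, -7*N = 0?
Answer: 49/25 ≈ 1.9600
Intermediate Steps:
N = 0 (N = -1/7*0 = 0)
a(v) = (4 + v)/v (a(v) = (v + 4)/(v + 0) = (4 + v)/v)
L = 5
C(M) = 6/5 (C(M) = 1/5 + M/M = 1*(1/5) + 1 = 1/5 + 1 = 6/5)
(a(-5) + C(6))**2 = ((4 - 5)/(-5) + 6/5)**2 = (-1/5*(-1) + 6/5)**2 = (1/5 + 6/5)**2 = (7/5)**2 = 49/25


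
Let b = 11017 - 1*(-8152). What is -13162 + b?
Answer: 6007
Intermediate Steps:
b = 19169 (b = 11017 + 8152 = 19169)
-13162 + b = -13162 + 19169 = 6007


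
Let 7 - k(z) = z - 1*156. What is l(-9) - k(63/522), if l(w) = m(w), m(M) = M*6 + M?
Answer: -13101/58 ≈ -225.88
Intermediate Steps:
k(z) = 163 - z (k(z) = 7 - (z - 1*156) = 7 - (z - 156) = 7 - (-156 + z) = 7 + (156 - z) = 163 - z)
m(M) = 7*M (m(M) = 6*M + M = 7*M)
l(w) = 7*w
l(-9) - k(63/522) = 7*(-9) - (163 - 63/522) = -63 - (163 - 63/522) = -63 - (163 - 1*7/58) = -63 - (163 - 7/58) = -63 - 1*9447/58 = -63 - 9447/58 = -13101/58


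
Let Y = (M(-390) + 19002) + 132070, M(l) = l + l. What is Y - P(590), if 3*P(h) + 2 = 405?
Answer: 450473/3 ≈ 1.5016e+5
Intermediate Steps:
M(l) = 2*l
P(h) = 403/3 (P(h) = -⅔ + (⅓)*405 = -⅔ + 135 = 403/3)
Y = 150292 (Y = (2*(-390) + 19002) + 132070 = (-780 + 19002) + 132070 = 18222 + 132070 = 150292)
Y - P(590) = 150292 - 1*403/3 = 150292 - 403/3 = 450473/3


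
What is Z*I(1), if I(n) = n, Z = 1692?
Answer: 1692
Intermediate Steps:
Z*I(1) = 1692*1 = 1692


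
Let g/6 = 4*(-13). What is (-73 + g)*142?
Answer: -54670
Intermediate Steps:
g = -312 (g = 6*(4*(-13)) = 6*(-52) = -312)
(-73 + g)*142 = (-73 - 312)*142 = -385*142 = -54670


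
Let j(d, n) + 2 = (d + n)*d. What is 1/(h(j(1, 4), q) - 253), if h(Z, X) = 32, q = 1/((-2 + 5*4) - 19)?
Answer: -1/221 ≈ -0.0045249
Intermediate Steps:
q = -1 (q = 1/((-2 + 20) - 19) = 1/(18 - 19) = 1/(-1) = -1)
j(d, n) = -2 + d*(d + n) (j(d, n) = -2 + (d + n)*d = -2 + d*(d + n))
1/(h(j(1, 4), q) - 253) = 1/(32 - 253) = 1/(-221) = -1/221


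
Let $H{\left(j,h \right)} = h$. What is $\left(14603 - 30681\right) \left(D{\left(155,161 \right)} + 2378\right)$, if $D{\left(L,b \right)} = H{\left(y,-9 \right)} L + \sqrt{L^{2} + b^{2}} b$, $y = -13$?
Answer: $-15804674 - 2588558 \sqrt{49946} \approx -5.9431 \cdot 10^{8}$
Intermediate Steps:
$D{\left(L,b \right)} = - 9 L + b \sqrt{L^{2} + b^{2}}$ ($D{\left(L,b \right)} = - 9 L + \sqrt{L^{2} + b^{2}} b = - 9 L + b \sqrt{L^{2} + b^{2}}$)
$\left(14603 - 30681\right) \left(D{\left(155,161 \right)} + 2378\right) = \left(14603 - 30681\right) \left(\left(\left(-9\right) 155 + 161 \sqrt{155^{2} + 161^{2}}\right) + 2378\right) = - 16078 \left(\left(-1395 + 161 \sqrt{24025 + 25921}\right) + 2378\right) = - 16078 \left(\left(-1395 + 161 \sqrt{49946}\right) + 2378\right) = - 16078 \left(983 + 161 \sqrt{49946}\right) = -15804674 - 2588558 \sqrt{49946}$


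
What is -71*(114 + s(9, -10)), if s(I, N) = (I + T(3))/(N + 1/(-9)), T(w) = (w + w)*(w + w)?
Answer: -707799/91 ≈ -7778.0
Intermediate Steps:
T(w) = 4*w² (T(w) = (2*w)*(2*w) = 4*w²)
s(I, N) = (36 + I)/(-⅑ + N) (s(I, N) = (I + 4*3²)/(N + 1/(-9)) = (I + 4*9)/(N + 1*(-⅑)) = (I + 36)/(N - ⅑) = (36 + I)/(-⅑ + N))
-71*(114 + s(9, -10)) = -71*(114 + 9*(36 + 9)/(-1 + 9*(-10))) = -71*(114 + 9*45/(-1 - 90)) = -71*(114 + 9*45/(-91)) = -71*(114 + 9*(-1/91)*45) = -71*(114 - 405/91) = -71*9969/91 = -707799/91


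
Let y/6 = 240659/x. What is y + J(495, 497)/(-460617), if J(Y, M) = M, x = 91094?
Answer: 332532242950/20979722499 ≈ 15.850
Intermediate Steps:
y = 721977/45547 (y = 6*(240659/91094) = 721977/45547 ≈ 15.851)
y + J(495, 497)/(-460617) = 721977/45547 + 497/(-460617) = 721977/45547 + 497*(-1/460617) = 721977/45547 - 497/460617 = 332532242950/20979722499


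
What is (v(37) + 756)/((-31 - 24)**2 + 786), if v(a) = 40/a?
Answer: 28012/141007 ≈ 0.19866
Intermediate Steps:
(v(37) + 756)/((-31 - 24)**2 + 786) = (40/37 + 756)/((-31 - 24)**2 + 786) = (40*(1/37) + 756)/((-55)**2 + 786) = (40/37 + 756)/(3025 + 786) = (28012/37)/3811 = (28012/37)*(1/3811) = 28012/141007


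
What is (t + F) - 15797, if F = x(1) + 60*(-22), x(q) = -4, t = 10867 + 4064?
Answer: -2190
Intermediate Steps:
t = 14931
F = -1324 (F = -4 + 60*(-22) = -4 - 1320 = -1324)
(t + F) - 15797 = (14931 - 1324) - 15797 = 13607 - 15797 = -2190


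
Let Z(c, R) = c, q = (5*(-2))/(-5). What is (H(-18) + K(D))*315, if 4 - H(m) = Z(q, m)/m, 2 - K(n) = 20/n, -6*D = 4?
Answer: 11375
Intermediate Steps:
D = -⅔ (D = -⅙*4 = -⅔ ≈ -0.66667)
q = 2 (q = -10*(-⅕) = 2)
K(n) = 2 - 20/n
H(m) = 4 - 2/m
(H(-18) + K(D))*315 = ((4 - 2/(-18)) + (2 - 20/(-⅔)))*315 = ((4 - 2*(-1/18)) + (2 - 20*(-3/2)))*315 = ((4 + ⅑) + (2 + 30))*315 = (37/9 + 32)*315 = (325/9)*315 = 11375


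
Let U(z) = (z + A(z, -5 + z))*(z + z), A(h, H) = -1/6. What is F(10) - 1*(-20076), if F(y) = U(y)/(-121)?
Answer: 7286998/363 ≈ 20074.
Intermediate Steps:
A(h, H) = -⅙ (A(h, H) = -1*⅙ = -⅙)
U(z) = 2*z*(-⅙ + z) (U(z) = (z - ⅙)*(z + z) = (-⅙ + z)*(2*z) = 2*z*(-⅙ + z))
F(y) = -y*(-1 + 6*y)/363 (F(y) = (y*(-1 + 6*y)/3)/(-121) = (y*(-1 + 6*y)/3)*(-1/121) = -y*(-1 + 6*y)/363)
F(10) - 1*(-20076) = (1/363)*10*(1 - 6*10) - 1*(-20076) = (1/363)*10*(1 - 60) + 20076 = (1/363)*10*(-59) + 20076 = -590/363 + 20076 = 7286998/363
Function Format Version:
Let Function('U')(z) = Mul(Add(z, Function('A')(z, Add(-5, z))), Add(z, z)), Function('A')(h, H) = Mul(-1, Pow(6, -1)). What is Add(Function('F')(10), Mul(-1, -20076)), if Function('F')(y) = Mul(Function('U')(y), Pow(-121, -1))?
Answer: Rational(7286998, 363) ≈ 20074.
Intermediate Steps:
Function('A')(h, H) = Rational(-1, 6) (Function('A')(h, H) = Mul(-1, Rational(1, 6)) = Rational(-1, 6))
Function('U')(z) = Mul(2, z, Add(Rational(-1, 6), z)) (Function('U')(z) = Mul(Add(z, Rational(-1, 6)), Add(z, z)) = Mul(Add(Rational(-1, 6), z), Mul(2, z)) = Mul(2, z, Add(Rational(-1, 6), z)))
Function('F')(y) = Mul(Rational(-1, 363), y, Add(-1, Mul(6, y))) (Function('F')(y) = Mul(Mul(Rational(1, 3), y, Add(-1, Mul(6, y))), Pow(-121, -1)) = Mul(Mul(Rational(1, 3), y, Add(-1, Mul(6, y))), Rational(-1, 121)) = Mul(Rational(-1, 363), y, Add(-1, Mul(6, y))))
Add(Function('F')(10), Mul(-1, -20076)) = Add(Mul(Rational(1, 363), 10, Add(1, Mul(-6, 10))), Mul(-1, -20076)) = Add(Mul(Rational(1, 363), 10, Add(1, -60)), 20076) = Add(Mul(Rational(1, 363), 10, -59), 20076) = Add(Rational(-590, 363), 20076) = Rational(7286998, 363)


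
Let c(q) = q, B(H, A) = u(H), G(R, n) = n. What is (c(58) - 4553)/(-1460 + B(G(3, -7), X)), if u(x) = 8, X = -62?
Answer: 4495/1452 ≈ 3.0957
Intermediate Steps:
B(H, A) = 8
(c(58) - 4553)/(-1460 + B(G(3, -7), X)) = (58 - 4553)/(-1460 + 8) = -4495/(-1452) = -4495*(-1/1452) = 4495/1452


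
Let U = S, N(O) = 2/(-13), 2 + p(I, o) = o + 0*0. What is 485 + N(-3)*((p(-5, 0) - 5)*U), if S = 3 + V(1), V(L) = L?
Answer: 6361/13 ≈ 489.31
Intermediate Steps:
p(I, o) = -2 + o (p(I, o) = -2 + (o + 0*0) = -2 + (o + 0) = -2 + o)
N(O) = -2/13 (N(O) = 2*(-1/13) = -2/13)
S = 4 (S = 3 + 1 = 4)
U = 4
485 + N(-3)*((p(-5, 0) - 5)*U) = 485 - 2*((-2 + 0) - 5)*4/13 = 485 - 2*(-2 - 5)*4/13 = 485 - (-14)*4/13 = 485 - 2/13*(-28) = 485 + 56/13 = 6361/13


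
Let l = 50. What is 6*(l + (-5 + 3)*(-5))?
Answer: 360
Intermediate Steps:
6*(l + (-5 + 3)*(-5)) = 6*(50 + (-5 + 3)*(-5)) = 6*(50 - 2*(-5)) = 6*(50 + 10) = 6*60 = 360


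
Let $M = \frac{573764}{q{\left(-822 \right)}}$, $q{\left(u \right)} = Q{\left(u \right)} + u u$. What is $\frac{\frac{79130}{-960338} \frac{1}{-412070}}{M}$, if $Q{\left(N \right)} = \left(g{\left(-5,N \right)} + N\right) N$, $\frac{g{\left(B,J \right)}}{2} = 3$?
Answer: $\frac{2663587017}{5676340196891006} \approx 4.6924 \cdot 10^{-7}$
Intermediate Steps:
$g{\left(B,J \right)} = 6$ ($g{\left(B,J \right)} = 2 \cdot 3 = 6$)
$Q{\left(N \right)} = N \left(6 + N\right)$ ($Q{\left(N \right)} = \left(6 + N\right) N = N \left(6 + N\right)$)
$q{\left(u \right)} = u^{2} + u \left(6 + u\right)$ ($q{\left(u \right)} = u \left(6 + u\right) + u u = u \left(6 + u\right) + u^{2} = u^{2} + u \left(6 + u\right)$)
$M = \frac{143441}{336609}$ ($M = \frac{573764}{2 \left(-822\right) \left(3 - 822\right)} = \frac{573764}{2 \left(-822\right) \left(-819\right)} = \frac{573764}{1346436} = 573764 \cdot \frac{1}{1346436} = \frac{143441}{336609} \approx 0.42614$)
$\frac{\frac{79130}{-960338} \frac{1}{-412070}}{M} = \frac{\frac{79130}{-960338} \frac{1}{-412070}}{\frac{143441}{336609}} = 79130 \left(- \frac{1}{960338}\right) \left(- \frac{1}{412070}\right) \frac{336609}{143441} = \left(- \frac{39565}{480169}\right) \left(- \frac{1}{412070}\right) \frac{336609}{143441} = \frac{7913}{39572647966} \cdot \frac{336609}{143441} = \frac{2663587017}{5676340196891006}$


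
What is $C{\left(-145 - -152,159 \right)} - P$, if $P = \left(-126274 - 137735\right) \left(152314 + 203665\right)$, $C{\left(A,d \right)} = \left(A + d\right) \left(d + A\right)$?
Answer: $93981687367$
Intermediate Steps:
$C{\left(A,d \right)} = \left(A + d\right)^{2}$ ($C{\left(A,d \right)} = \left(A + d\right) \left(A + d\right) = \left(A + d\right)^{2}$)
$P = -93981659811$ ($P = \left(-264009\right) 355979 = -93981659811$)
$C{\left(-145 - -152,159 \right)} - P = \left(\left(-145 - -152\right) + 159\right)^{2} - -93981659811 = \left(\left(-145 + 152\right) + 159\right)^{2} + 93981659811 = \left(7 + 159\right)^{2} + 93981659811 = 166^{2} + 93981659811 = 27556 + 93981659811 = 93981687367$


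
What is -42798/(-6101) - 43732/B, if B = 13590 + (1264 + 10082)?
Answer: 200100499/38033634 ≈ 5.2611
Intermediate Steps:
B = 24936 (B = 13590 + 11346 = 24936)
-42798/(-6101) - 43732/B = -42798/(-6101) - 43732/24936 = -42798*(-1/6101) - 43732*1/24936 = 42798/6101 - 10933/6234 = 200100499/38033634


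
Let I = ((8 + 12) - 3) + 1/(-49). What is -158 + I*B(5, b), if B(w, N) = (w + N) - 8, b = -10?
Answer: -18558/49 ≈ -378.73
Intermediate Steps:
B(w, N) = -8 + N + w (B(w, N) = (N + w) - 8 = -8 + N + w)
I = 832/49 (I = (20 - 3) - 1/49 = 17 - 1/49 = 832/49 ≈ 16.980)
-158 + I*B(5, b) = -158 + 832*(-8 - 10 + 5)/49 = -158 + (832/49)*(-13) = -158 - 10816/49 = -18558/49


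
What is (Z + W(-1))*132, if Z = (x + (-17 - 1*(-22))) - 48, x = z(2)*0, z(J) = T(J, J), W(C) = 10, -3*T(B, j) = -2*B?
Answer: -4356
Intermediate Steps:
T(B, j) = 2*B/3 (T(B, j) = -(-2)*B/3 = 2*B/3)
z(J) = 2*J/3
x = 0 (x = ((2/3)*2)*0 = (4/3)*0 = 0)
Z = -43 (Z = (0 + (-17 - 1*(-22))) - 48 = (0 + (-17 + 22)) - 48 = (0 + 5) - 48 = 5 - 48 = -43)
(Z + W(-1))*132 = (-43 + 10)*132 = -33*132 = -4356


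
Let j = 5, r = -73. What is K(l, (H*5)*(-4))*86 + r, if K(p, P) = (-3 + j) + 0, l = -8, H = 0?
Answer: 99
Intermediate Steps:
K(p, P) = 2 (K(p, P) = (-3 + 5) + 0 = 2 + 0 = 2)
K(l, (H*5)*(-4))*86 + r = 2*86 - 73 = 172 - 73 = 99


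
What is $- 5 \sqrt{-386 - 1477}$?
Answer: $- 45 i \sqrt{23} \approx - 215.81 i$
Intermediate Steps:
$- 5 \sqrt{-386 - 1477} = - 5 \sqrt{-1863} = - 5 \cdot 9 i \sqrt{23} = - 45 i \sqrt{23}$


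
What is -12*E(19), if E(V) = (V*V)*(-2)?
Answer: 8664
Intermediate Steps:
E(V) = -2*V² (E(V) = V²*(-2) = -2*V²)
-12*E(19) = -(-24)*19² = -(-24)*361 = -12*(-722) = 8664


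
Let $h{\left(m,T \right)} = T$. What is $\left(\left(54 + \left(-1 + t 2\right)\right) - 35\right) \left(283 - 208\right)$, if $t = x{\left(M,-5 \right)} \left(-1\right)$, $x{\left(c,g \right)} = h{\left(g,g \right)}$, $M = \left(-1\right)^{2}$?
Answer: $2100$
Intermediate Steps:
$M = 1$
$x{\left(c,g \right)} = g$
$t = 5$ ($t = \left(-5\right) \left(-1\right) = 5$)
$\left(\left(54 + \left(-1 + t 2\right)\right) - 35\right) \left(283 - 208\right) = \left(\left(54 + \left(-1 + 5 \cdot 2\right)\right) - 35\right) \left(283 - 208\right) = \left(\left(54 + \left(-1 + 10\right)\right) - 35\right) 75 = \left(\left(54 + 9\right) - 35\right) 75 = \left(63 - 35\right) 75 = 28 \cdot 75 = 2100$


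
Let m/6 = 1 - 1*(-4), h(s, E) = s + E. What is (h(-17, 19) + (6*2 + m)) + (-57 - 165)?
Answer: -178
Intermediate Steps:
h(s, E) = E + s
m = 30 (m = 6*(1 - 1*(-4)) = 6*(1 + 4) = 6*5 = 30)
(h(-17, 19) + (6*2 + m)) + (-57 - 165) = ((19 - 17) + (6*2 + 30)) + (-57 - 165) = (2 + (12 + 30)) - 222 = (2 + 42) - 222 = 44 - 222 = -178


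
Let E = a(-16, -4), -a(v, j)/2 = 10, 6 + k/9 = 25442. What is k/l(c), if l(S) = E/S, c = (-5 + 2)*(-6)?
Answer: -1030158/5 ≈ -2.0603e+5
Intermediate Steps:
k = 228924 (k = -54 + 9*25442 = -54 + 228978 = 228924)
a(v, j) = -20 (a(v, j) = -2*10 = -20)
c = 18 (c = -3*(-6) = 18)
E = -20
l(S) = -20/S
k/l(c) = 228924/((-20/18)) = 228924/((-20*1/18)) = 228924/(-10/9) = 228924*(-9/10) = -1030158/5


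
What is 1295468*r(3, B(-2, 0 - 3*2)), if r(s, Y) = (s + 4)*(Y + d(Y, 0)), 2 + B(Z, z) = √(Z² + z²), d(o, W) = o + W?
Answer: -36273104 + 36273104*√10 ≈ 7.8433e+7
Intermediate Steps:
d(o, W) = W + o
B(Z, z) = -2 + √(Z² + z²)
r(s, Y) = 2*Y*(4 + s) (r(s, Y) = (s + 4)*(Y + (0 + Y)) = (4 + s)*(Y + Y) = (4 + s)*(2*Y) = 2*Y*(4 + s))
1295468*r(3, B(-2, 0 - 3*2)) = 1295468*(2*(-2 + √((-2)² + (0 - 3*2)²))*(4 + 3)) = 1295468*(2*(-2 + √(4 + (0 - 6)²))*7) = 1295468*(2*(-2 + √(4 + (-6)²))*7) = 1295468*(2*(-2 + √(4 + 36))*7) = 1295468*(2*(-2 + √40)*7) = 1295468*(2*(-2 + 2*√10)*7) = 1295468*(-28 + 28*√10) = -36273104 + 36273104*√10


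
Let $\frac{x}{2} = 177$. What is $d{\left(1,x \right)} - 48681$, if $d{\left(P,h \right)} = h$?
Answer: $-48327$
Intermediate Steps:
$x = 354$ ($x = 2 \cdot 177 = 354$)
$d{\left(1,x \right)} - 48681 = 354 - 48681 = -48327$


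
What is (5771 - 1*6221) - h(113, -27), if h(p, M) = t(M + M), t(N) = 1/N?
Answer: -24299/54 ≈ -449.98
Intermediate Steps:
h(p, M) = 1/(2*M) (h(p, M) = 1/(M + M) = 1/(2*M))
(5771 - 1*6221) - h(113, -27) = (5771 - 1*6221) - 1/(2*(-27)) = (5771 - 6221) - (-1)/(2*27) = -450 - 1*(-1/54) = -450 + 1/54 = -24299/54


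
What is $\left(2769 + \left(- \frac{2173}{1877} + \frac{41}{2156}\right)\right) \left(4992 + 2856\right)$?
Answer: $\frac{21976390246914}{1011703} \approx 2.1722 \cdot 10^{7}$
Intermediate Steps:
$\left(2769 + \left(- \frac{2173}{1877} + \frac{41}{2156}\right)\right) \left(4992 + 2856\right) = \left(2769 + \left(\left(-2173\right) \frac{1}{1877} + 41 \cdot \frac{1}{2156}\right)\right) 7848 = \left(2769 + \left(- \frac{2173}{1877} + \frac{41}{2156}\right)\right) 7848 = \left(2769 - \frac{4608031}{4046812}\right) 7848 = \frac{11201014397}{4046812} \cdot 7848 = \frac{21976390246914}{1011703}$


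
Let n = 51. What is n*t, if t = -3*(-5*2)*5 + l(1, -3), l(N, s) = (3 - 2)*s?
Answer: 7497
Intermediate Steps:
l(N, s) = s (l(N, s) = 1*s = s)
t = 147 (t = -3*(-5*2)*5 - 3 = -(-30)*5 - 3 = -3*(-50) - 3 = 150 - 3 = 147)
n*t = 51*147 = 7497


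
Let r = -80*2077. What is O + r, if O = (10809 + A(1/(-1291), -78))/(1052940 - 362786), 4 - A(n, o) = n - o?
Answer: -74023343737677/445494407 ≈ -1.6616e+5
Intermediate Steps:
A(n, o) = 4 + o - n (A(n, o) = 4 - (n - o) = 4 + (o - n) = 4 + o - n)
O = 6929443/445494407 (O = (10809 + (4 - 78 - 1/(-1291)))/(1052940 - 362786) = (10809 + (4 - 78 - 1*(-1/1291)))/690154 = (10809 + (4 - 78 + 1/1291))*(1/690154) = (10809 - 95533/1291)*(1/690154) = (13858886/1291)*(1/690154) = 6929443/445494407 ≈ 0.015555)
r = -166160
O + r = 6929443/445494407 - 166160 = -74023343737677/445494407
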